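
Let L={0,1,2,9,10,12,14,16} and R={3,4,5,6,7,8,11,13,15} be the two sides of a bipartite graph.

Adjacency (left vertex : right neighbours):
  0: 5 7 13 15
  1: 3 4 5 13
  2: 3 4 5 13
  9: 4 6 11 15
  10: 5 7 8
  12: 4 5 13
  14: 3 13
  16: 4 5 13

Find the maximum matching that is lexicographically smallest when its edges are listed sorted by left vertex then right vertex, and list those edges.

|M| = 7 (so the lex-smallest maximum matching has 7 edges)
process left vertices in ascending order; for each, take the smallest-labelled available neighbour that still permits 7 edges overall, or leave it unmatched if none does
lex-smallest matching: {0-7, 1-3, 2-4, 9-6, 10-8, 12-5, 14-13}

Lex-smallest maximum matching: {(0,7), (1,3), (2,4), (9,6), (10,8), (12,5), (14,13)}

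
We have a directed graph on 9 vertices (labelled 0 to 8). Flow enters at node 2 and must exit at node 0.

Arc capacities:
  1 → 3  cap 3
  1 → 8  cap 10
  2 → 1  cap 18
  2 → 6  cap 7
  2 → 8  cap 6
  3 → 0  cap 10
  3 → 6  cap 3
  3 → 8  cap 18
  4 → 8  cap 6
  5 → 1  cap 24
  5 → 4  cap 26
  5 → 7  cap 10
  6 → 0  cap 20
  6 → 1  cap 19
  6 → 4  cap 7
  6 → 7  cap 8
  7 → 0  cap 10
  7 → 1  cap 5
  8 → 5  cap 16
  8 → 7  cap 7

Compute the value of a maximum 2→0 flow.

augment #1: 2→6→0 bottleneck 7, total now 7
augment #2: 2→1→3→0 bottleneck 3, total now 10
augment #3: 2→8→7→0 bottleneck 6, total now 16
augment #4: 2→1→8→7→0 bottleneck 1, total now 17
augment #5: 2→1→8→5→7→0 bottleneck 3, total now 20

Maximum flow value: 20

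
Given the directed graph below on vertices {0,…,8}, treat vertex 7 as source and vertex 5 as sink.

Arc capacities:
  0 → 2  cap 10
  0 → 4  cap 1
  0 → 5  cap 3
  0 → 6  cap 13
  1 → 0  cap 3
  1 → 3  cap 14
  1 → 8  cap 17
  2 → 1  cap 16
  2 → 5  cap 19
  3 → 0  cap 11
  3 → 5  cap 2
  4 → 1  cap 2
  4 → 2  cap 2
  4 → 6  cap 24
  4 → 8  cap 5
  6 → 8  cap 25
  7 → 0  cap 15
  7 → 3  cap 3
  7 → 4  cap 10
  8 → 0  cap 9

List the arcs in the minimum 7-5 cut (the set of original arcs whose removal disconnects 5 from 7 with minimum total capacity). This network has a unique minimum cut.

augment #1: 7→0→5 push 3
augment #2: 7→3→5 push 2
augment #3: 7→0→2→5 push 10
augment #4: 7→4→2→5 push 2
max flow = 17; residual-reachable set from 7 gives S-side
cut edges (S→T): {(0,2), (0,5), (3,5), (4,2)} total cap 17

Min-cut arcs: {(0,2), (0,5), (3,5), (4,2)} (total capacity 17)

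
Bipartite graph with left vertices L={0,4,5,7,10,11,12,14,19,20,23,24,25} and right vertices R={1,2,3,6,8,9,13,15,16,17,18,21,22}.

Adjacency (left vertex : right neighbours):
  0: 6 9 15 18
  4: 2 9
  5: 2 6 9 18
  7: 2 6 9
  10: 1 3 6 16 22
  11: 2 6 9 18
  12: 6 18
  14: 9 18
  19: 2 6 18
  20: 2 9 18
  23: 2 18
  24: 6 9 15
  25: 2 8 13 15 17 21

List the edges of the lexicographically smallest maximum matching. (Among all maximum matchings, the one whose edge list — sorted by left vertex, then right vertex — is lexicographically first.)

|M| = 7 (so the lex-smallest maximum matching has 7 edges)
process left vertices in ascending order; for each, take the smallest-labelled available neighbour that still permits 7 edges overall, or leave it unmatched if none does
lex-smallest matching: {0-6, 4-2, 5-9, 10-1, 11-18, 24-15, 25-8}

Lex-smallest maximum matching: {(0,6), (4,2), (5,9), (10,1), (11,18), (24,15), (25,8)}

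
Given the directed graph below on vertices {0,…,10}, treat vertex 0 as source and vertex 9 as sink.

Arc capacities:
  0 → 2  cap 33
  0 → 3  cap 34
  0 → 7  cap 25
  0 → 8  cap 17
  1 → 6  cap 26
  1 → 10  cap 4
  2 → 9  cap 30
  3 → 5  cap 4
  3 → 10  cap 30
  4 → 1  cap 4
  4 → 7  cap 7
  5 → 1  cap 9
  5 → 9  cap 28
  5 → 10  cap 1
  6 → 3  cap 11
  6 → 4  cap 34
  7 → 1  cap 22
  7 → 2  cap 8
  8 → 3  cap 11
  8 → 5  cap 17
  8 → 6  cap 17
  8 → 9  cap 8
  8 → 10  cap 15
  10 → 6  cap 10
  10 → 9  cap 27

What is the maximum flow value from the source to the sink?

augment #1: 0→2→9 bottleneck 30, total now 30
augment #2: 0→8→9 bottleneck 8, total now 38
augment #3: 0→3→5→9 bottleneck 4, total now 42
augment #4: 0→3→10→9 bottleneck 27, total now 69
augment #5: 0→8→5→9 bottleneck 9, total now 78

Maximum flow value: 78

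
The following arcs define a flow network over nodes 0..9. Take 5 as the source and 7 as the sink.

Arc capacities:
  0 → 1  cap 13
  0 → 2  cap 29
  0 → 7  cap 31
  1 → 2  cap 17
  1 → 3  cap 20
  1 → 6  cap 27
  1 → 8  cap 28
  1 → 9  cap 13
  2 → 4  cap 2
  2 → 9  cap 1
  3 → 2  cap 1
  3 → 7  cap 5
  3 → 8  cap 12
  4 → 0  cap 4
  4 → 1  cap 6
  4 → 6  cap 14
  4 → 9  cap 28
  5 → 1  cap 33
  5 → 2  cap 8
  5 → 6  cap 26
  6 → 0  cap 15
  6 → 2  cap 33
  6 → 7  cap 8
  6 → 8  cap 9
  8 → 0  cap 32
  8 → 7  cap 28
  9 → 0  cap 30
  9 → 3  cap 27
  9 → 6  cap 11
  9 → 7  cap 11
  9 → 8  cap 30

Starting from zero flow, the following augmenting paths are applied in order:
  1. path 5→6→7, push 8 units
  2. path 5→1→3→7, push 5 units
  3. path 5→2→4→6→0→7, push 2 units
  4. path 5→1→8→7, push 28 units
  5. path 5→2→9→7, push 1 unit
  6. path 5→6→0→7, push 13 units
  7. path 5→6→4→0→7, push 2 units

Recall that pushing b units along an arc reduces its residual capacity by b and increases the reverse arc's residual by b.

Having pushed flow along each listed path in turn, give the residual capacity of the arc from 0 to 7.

after path 1 (5→6→7, push 8): res(0,7)=31
after path 2 (5→1→3→7, push 5): res(0,7)=31
after path 3 (5→2→4→6→0→7, push 2): res(0,7)=29
after path 4 (5→1→8→7, push 28): res(0,7)=29
after path 5 (5→2→9→7, push 1): res(0,7)=29
after path 6 (5→6→0→7, push 13): res(0,7)=16
after path 7 (5→6→4→0→7, push 2): res(0,7)=14

Residual capacity of (0,7): 14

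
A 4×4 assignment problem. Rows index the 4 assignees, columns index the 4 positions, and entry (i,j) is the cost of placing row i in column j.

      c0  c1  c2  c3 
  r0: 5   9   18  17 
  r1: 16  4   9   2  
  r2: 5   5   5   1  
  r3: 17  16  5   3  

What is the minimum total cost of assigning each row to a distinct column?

Minimum assignment cost: 15

optimal assignment: row0→col0 (cost 5), row1→col1 (cost 4), row2→col3 (cost 1), row3→col2 (cost 5)
total = 5 + 4 + 1 + 5 = 15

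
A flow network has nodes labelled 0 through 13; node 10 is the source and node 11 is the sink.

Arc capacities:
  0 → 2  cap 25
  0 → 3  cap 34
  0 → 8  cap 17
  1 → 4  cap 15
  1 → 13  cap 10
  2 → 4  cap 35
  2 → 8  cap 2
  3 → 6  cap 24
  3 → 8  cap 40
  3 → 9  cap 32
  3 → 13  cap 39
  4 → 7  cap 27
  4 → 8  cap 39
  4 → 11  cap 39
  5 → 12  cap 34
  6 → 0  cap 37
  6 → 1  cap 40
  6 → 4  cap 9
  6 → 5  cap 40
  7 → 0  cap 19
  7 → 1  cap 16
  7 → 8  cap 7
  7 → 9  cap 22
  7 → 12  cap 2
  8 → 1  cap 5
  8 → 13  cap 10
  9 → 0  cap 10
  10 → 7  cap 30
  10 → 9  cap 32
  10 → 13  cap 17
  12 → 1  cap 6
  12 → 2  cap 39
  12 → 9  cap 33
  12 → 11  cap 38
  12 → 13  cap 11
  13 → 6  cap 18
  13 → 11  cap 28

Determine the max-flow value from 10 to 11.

Maximum flow value: 57

augment #1: 10→13→11 bottleneck 17, total now 17
augment #2: 10→7→12→11 bottleneck 2, total now 19
augment #3: 10→7→1→4→11 bottleneck 15, total now 34
augment #4: 10→7→1→13→11 bottleneck 1, total now 35
augment #5: 10→7→8→13→11 bottleneck 7, total now 42
augment #6: 10→7→0→2→4→11 bottleneck 5, total now 47
augment #7: 10→9→0→2→4→11 bottleneck 10, total now 57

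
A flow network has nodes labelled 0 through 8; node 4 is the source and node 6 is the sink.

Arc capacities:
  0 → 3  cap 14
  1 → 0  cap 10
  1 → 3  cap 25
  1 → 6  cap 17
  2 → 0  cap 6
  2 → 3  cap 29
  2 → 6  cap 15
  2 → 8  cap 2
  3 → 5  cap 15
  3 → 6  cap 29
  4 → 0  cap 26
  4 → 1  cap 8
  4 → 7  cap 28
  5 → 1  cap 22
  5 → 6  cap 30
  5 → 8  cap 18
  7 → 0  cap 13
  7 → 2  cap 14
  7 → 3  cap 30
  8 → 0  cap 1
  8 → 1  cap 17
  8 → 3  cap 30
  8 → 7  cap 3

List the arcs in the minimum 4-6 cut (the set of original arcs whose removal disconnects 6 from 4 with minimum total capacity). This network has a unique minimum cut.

augment #1: 4→1→6 push 8
augment #2: 4→0→3→6 push 14
augment #3: 4→7→2→6 push 14
augment #4: 4→7→3→6 push 14
max flow = 50; residual-reachable set from 4 gives S-side
cut edges (S→T): {(0,3), (4,1), (4,7)} total cap 50

Min-cut arcs: {(0,3), (4,1), (4,7)} (total capacity 50)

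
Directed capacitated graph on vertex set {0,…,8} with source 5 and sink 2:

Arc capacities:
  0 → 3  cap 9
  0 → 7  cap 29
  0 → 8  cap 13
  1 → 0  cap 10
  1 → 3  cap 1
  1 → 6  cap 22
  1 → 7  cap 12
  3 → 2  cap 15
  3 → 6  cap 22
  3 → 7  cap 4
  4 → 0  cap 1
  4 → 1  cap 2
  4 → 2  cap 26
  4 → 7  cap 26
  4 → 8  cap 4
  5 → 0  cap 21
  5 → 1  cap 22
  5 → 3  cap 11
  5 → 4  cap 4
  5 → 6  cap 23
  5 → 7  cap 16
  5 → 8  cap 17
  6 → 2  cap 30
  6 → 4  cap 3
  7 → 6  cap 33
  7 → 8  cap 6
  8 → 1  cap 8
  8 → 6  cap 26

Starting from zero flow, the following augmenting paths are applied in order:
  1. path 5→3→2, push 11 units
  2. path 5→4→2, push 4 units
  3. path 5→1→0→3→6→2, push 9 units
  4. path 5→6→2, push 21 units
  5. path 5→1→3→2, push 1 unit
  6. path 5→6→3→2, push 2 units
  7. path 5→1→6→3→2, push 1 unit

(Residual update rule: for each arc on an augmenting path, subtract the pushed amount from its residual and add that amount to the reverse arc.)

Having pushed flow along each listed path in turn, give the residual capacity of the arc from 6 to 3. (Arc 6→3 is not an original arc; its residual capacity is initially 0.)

Residual capacity of (6,3): 6

after path 1 (5→3→2, push 11): res(6,3)=0
after path 2 (5→4→2, push 4): res(6,3)=0
after path 3 (5→1→0→3→6→2, push 9): res(6,3)=9
after path 4 (5→6→2, push 21): res(6,3)=9
after path 5 (5→1→3→2, push 1): res(6,3)=9
after path 6 (5→6→3→2, push 2): res(6,3)=7
after path 7 (5→1→6→3→2, push 1): res(6,3)=6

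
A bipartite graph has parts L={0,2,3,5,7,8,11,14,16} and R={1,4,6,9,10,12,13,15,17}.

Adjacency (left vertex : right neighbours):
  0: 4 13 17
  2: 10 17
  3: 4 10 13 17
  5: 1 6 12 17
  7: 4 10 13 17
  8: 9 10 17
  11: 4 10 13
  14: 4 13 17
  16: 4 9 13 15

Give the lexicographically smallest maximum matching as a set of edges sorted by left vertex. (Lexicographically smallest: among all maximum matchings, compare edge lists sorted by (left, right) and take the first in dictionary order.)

|M| = 7 (so the lex-smallest maximum matching has 7 edges)
process left vertices in ascending order; for each, take the smallest-labelled available neighbour that still permits 7 edges overall, or leave it unmatched if none does
lex-smallest matching: {0-4, 2-10, 3-13, 5-1, 7-17, 8-9, 16-15}

Lex-smallest maximum matching: {(0,4), (2,10), (3,13), (5,1), (7,17), (8,9), (16,15)}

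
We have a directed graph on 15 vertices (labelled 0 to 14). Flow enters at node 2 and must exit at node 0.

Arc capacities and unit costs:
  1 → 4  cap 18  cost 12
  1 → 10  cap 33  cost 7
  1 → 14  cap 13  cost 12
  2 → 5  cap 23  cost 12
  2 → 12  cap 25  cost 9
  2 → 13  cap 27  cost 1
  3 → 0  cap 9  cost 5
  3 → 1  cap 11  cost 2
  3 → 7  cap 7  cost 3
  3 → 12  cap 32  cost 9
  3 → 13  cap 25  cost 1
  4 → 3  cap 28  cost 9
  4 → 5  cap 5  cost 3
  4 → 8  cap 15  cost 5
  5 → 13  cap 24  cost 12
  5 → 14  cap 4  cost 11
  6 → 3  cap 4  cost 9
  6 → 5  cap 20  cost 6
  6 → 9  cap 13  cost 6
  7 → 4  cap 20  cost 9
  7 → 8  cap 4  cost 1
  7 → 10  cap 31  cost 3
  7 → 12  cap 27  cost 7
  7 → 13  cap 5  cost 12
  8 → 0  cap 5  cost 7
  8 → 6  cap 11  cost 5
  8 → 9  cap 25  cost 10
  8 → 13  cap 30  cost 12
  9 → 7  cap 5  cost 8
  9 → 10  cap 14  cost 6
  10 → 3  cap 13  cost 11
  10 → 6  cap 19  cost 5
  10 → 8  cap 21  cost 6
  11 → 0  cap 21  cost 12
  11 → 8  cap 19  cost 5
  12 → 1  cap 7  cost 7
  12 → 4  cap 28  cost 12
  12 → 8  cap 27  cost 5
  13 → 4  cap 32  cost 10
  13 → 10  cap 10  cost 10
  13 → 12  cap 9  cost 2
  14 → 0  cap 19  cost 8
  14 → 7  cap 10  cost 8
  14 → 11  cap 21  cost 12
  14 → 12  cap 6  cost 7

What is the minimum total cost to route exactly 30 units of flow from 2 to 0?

Minimum cost for 30 units: 862

shortest-cost path #1: 2→13→12→8→0 push 5 @ unit cost 15 (adds 75)
shortest-cost path #2: 2→13→4→3→0 push 9 @ unit cost 25 (adds 225)
shortest-cost path #3: 2→13→12→1→14→0 push 4 @ unit cost 30 (adds 120)
shortest-cost path #4: 2→5→14→0 push 4 @ unit cost 31 (adds 124)
shortest-cost path #5: 2→12→1→14→0 push 3 @ unit cost 36 (adds 108)
shortest-cost path #6: 2→13→4→3→1→14→0 push 5 @ unit cost 42 (adds 210)
total cost = 862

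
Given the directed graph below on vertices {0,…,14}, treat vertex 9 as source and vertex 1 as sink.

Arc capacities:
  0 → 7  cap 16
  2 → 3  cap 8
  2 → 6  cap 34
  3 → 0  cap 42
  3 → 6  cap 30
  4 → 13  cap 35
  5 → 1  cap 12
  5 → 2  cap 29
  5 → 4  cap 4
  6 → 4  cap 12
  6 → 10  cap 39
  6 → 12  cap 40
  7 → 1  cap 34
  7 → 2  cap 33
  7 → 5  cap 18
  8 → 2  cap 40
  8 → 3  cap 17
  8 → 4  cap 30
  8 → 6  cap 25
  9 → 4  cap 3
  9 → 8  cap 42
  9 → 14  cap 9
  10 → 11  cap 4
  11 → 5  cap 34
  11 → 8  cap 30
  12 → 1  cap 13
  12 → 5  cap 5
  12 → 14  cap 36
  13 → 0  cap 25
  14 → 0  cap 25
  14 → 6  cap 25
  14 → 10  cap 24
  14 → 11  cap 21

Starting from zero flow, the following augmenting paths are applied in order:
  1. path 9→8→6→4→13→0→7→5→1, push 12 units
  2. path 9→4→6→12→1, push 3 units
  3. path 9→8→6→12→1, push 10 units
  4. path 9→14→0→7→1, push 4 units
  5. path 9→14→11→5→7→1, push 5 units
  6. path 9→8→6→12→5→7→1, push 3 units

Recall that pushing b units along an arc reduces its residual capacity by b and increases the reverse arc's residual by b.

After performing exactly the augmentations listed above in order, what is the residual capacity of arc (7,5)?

after path 1 (9→8→6→4→13→0→7→5→1, push 12): res(7,5)=6
after path 2 (9→4→6→12→1, push 3): res(7,5)=6
after path 3 (9→8→6→12→1, push 10): res(7,5)=6
after path 4 (9→14→0→7→1, push 4): res(7,5)=6
after path 5 (9→14→11→5→7→1, push 5): res(7,5)=11
after path 6 (9→8→6→12→5→7→1, push 3): res(7,5)=14

Residual capacity of (7,5): 14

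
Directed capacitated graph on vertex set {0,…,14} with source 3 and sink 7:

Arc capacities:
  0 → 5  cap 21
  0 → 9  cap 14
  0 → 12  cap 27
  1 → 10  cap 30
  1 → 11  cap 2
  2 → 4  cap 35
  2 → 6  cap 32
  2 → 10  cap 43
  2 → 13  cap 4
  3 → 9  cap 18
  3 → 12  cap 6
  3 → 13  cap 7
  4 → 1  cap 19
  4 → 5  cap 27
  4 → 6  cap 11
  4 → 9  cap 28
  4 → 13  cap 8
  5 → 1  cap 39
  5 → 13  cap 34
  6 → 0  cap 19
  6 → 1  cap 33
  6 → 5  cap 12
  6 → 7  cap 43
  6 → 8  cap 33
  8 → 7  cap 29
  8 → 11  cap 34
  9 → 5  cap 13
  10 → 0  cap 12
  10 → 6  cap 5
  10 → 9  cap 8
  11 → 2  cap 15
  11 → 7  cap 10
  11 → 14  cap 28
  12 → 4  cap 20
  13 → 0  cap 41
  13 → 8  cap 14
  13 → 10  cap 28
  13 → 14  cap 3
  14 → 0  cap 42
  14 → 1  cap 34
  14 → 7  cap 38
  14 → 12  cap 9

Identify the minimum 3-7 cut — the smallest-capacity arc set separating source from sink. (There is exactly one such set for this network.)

Min-cut arcs: {(3,12), (3,13), (9,5)} (total capacity 26)

augment #1: 3→13→8→7 push 7
augment #2: 3→12→4→6→7 push 6
augment #3: 3→9→5→1→11→7 push 2
augment #4: 3→9→5→13→8→7 push 7
augment #5: 3→9→5→13→14→7 push 3
augment #6: 3→9→5→1→10→6→7 push 1
max flow = 26; residual-reachable set from 3 gives S-side
cut edges (S→T): {(3,12), (3,13), (9,5)} total cap 26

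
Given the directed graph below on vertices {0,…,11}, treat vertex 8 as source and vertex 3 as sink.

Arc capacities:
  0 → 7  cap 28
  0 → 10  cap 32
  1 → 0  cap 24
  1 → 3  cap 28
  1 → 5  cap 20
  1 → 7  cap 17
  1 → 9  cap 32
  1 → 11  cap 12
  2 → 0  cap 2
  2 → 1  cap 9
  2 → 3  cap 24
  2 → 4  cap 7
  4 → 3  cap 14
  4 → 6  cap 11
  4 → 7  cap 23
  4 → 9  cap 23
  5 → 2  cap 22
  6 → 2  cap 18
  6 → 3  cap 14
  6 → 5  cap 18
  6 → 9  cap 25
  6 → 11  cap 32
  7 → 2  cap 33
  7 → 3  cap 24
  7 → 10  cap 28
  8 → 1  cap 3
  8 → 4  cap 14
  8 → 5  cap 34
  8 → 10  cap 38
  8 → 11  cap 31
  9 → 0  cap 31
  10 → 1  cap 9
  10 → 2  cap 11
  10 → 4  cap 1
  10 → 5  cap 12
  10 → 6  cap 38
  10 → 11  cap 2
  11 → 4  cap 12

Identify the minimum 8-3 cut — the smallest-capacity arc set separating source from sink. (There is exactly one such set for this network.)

Min-cut arcs: {(5,2), (8,1), (8,4), (8,10), (11,4)} (total capacity 89)

augment #1: 8→1→3 push 3
augment #2: 8→4→3 push 14
augment #3: 8→5→2→3 push 22
augment #4: 8→10→1→3 push 9
augment #5: 8→10→2→3 push 2
augment #6: 8→10→6→3 push 14
augment #7: 8→10→2→1→3 push 9
augment #8: 8→10→4→7→3 push 1
augment #9: 8→11→4→7→3 push 12
augment #10: 8→10→6→2→0→7→3 push 2
augment #11: 8→10→6→2→4→7→3 push 1
max flow = 89; residual-reachable set from 8 gives S-side
cut edges (S→T): {(5,2), (8,1), (8,4), (8,10), (11,4)} total cap 89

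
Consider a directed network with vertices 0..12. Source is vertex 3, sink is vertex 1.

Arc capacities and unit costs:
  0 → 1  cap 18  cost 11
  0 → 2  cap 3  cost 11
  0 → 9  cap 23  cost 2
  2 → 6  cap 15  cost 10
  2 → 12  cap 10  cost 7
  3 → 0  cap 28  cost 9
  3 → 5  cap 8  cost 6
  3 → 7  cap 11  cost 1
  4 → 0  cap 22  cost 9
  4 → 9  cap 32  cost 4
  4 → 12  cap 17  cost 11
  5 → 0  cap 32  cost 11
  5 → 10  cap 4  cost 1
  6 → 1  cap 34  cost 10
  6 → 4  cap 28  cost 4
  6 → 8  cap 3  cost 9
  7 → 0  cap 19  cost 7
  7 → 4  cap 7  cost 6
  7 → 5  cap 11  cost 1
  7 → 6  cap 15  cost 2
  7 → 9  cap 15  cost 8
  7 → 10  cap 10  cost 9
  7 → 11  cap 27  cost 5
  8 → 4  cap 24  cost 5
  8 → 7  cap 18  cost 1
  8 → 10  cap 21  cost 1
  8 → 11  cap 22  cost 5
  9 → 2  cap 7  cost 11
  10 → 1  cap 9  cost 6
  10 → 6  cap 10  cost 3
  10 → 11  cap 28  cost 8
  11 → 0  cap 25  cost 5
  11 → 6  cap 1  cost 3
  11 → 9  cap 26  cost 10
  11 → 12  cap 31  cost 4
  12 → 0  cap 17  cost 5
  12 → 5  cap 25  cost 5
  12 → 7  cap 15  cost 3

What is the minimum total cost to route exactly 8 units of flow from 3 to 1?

shortest-cost path #1: 3→7→5→10→1 push 4 @ unit cost 9 (adds 36)
shortest-cost path #2: 3→7→6→1 push 4 @ unit cost 13 (adds 52)
total cost = 88

Minimum cost for 8 units: 88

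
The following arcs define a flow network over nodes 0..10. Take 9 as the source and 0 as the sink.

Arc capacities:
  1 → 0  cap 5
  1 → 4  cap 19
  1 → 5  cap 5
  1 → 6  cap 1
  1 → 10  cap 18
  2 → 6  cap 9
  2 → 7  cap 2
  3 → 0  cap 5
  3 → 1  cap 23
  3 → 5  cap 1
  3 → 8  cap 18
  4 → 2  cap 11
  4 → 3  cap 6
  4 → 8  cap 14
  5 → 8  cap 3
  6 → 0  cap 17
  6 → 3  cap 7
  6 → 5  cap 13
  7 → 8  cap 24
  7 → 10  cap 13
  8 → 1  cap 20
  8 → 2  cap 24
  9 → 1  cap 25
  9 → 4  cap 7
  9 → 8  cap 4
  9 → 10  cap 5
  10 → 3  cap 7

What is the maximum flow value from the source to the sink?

augment #1: 9→1→0 bottleneck 5, total now 5
augment #2: 9→1→6→0 bottleneck 1, total now 6
augment #3: 9→4→3→0 bottleneck 5, total now 11
augment #4: 9→4→2→6→0 bottleneck 2, total now 13
augment #5: 9→8→2→6→0 bottleneck 4, total now 17
augment #6: 9→1→4→2→6→0 bottleneck 3, total now 20

Maximum flow value: 20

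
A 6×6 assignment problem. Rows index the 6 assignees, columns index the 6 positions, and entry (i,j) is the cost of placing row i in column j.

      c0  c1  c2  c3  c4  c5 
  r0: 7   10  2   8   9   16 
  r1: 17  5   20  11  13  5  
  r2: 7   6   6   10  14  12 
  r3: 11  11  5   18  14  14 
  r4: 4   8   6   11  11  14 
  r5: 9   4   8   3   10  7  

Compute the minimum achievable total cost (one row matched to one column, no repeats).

optimal assignment: row0→col4 (cost 9), row1→col5 (cost 5), row2→col1 (cost 6), row3→col2 (cost 5), row4→col0 (cost 4), row5→col3 (cost 3)
total = 9 + 5 + 6 + 5 + 4 + 3 = 32

Minimum assignment cost: 32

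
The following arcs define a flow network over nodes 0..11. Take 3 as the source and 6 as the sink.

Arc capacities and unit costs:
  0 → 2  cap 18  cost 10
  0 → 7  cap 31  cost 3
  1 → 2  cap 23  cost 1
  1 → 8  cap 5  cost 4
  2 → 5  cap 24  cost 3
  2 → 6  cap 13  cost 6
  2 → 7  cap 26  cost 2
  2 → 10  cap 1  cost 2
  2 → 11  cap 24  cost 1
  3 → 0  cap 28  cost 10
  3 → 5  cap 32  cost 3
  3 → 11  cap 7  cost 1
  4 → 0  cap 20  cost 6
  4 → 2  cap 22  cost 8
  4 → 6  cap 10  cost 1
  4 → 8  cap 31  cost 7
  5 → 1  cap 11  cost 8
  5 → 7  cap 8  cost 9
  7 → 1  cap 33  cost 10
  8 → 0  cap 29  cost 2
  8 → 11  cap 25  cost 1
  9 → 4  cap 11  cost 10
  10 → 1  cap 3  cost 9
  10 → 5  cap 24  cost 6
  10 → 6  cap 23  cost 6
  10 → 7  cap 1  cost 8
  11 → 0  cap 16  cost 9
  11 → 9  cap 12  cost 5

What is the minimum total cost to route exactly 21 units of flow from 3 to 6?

shortest-cost path #1: 3→11→9→4→6 push 7 @ unit cost 17 (adds 119)
shortest-cost path #2: 3→5→1→2→6 push 11 @ unit cost 18 (adds 198)
shortest-cost path #3: 3→0→2→6 push 2 @ unit cost 26 (adds 52)
shortest-cost path #4: 3→0→2→10→6 push 1 @ unit cost 28 (adds 28)
total cost = 397

Minimum cost for 21 units: 397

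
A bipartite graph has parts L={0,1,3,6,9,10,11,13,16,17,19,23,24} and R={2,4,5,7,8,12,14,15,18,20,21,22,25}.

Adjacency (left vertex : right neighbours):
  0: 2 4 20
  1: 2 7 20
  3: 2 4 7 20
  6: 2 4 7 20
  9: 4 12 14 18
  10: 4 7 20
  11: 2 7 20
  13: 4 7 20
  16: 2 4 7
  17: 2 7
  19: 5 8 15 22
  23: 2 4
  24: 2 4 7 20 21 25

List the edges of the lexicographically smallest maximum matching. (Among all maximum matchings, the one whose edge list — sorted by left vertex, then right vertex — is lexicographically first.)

|M| = 7 (so the lex-smallest maximum matching has 7 edges)
process left vertices in ascending order; for each, take the smallest-labelled available neighbour that still permits 7 edges overall, or leave it unmatched if none does
lex-smallest matching: {0-2, 1-7, 3-4, 6-20, 9-12, 19-5, 24-21}

Lex-smallest maximum matching: {(0,2), (1,7), (3,4), (6,20), (9,12), (19,5), (24,21)}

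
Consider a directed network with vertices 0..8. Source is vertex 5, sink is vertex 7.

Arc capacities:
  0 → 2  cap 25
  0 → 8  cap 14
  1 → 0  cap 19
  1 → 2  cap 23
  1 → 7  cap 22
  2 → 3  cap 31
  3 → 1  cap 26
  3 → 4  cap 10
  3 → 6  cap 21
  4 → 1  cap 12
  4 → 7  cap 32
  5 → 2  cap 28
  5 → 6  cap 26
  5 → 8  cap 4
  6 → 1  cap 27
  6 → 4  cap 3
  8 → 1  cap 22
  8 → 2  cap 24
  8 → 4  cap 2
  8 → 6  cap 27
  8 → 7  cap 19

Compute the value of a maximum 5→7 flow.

Maximum flow value: 53

augment #1: 5→8→7 bottleneck 4, total now 4
augment #2: 5→6→1→7 bottleneck 22, total now 26
augment #3: 5→6→4→7 bottleneck 3, total now 29
augment #4: 5→2→3→4→7 bottleneck 10, total now 39
augment #5: 5→6→1→0→8→7 bottleneck 1, total now 40
augment #6: 5→2→3→1→0→8→7 bottleneck 13, total now 53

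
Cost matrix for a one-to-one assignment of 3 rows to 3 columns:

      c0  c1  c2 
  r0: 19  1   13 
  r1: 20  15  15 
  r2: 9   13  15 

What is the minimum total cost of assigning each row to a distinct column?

optimal assignment: row0→col1 (cost 1), row1→col2 (cost 15), row2→col0 (cost 9)
total = 1 + 15 + 9 = 25

Minimum assignment cost: 25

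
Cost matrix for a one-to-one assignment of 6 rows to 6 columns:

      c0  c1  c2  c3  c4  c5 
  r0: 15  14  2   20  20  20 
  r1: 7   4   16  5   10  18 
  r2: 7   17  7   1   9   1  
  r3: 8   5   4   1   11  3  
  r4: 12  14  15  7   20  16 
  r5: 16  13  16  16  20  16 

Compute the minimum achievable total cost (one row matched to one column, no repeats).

optimal assignment: row0→col2 (cost 2), row1→col4 (cost 10), row2→col5 (cost 1), row3→col3 (cost 1), row4→col0 (cost 12), row5→col1 (cost 13)
total = 2 + 10 + 1 + 1 + 12 + 13 = 39

Minimum assignment cost: 39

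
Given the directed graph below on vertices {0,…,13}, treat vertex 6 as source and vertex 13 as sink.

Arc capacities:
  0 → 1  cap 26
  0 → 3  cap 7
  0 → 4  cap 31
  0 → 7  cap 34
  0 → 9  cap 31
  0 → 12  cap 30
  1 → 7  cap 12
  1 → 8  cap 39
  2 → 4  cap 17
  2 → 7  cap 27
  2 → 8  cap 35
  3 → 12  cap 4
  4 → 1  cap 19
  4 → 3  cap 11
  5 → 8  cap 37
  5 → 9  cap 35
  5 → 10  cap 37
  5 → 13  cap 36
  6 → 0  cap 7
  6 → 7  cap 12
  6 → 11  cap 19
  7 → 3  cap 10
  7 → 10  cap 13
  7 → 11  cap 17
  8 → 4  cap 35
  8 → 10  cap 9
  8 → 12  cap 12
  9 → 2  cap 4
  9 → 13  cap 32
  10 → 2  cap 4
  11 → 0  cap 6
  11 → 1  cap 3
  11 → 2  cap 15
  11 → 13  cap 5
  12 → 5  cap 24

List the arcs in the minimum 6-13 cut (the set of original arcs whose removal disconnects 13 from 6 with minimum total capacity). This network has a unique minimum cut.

augment #1: 6→11→13 push 5
augment #2: 6→0→9→13 push 7
augment #3: 6→11→0→9→13 push 6
augment #4: 6→7→3→12→5→13 push 4
augment #5: 6→11→1→8→12→5→13 push 3
augment #6: 6→11→2→8→12→5→13 push 5
augment #7: 6→7→10→2→8→12→5→13 push 4
max flow = 34; residual-reachable set from 6 gives S-side
cut edges (S→T): {(3,12), (6,0), (8,12), (11,0), (11,13)} total cap 34

Min-cut arcs: {(3,12), (6,0), (8,12), (11,0), (11,13)} (total capacity 34)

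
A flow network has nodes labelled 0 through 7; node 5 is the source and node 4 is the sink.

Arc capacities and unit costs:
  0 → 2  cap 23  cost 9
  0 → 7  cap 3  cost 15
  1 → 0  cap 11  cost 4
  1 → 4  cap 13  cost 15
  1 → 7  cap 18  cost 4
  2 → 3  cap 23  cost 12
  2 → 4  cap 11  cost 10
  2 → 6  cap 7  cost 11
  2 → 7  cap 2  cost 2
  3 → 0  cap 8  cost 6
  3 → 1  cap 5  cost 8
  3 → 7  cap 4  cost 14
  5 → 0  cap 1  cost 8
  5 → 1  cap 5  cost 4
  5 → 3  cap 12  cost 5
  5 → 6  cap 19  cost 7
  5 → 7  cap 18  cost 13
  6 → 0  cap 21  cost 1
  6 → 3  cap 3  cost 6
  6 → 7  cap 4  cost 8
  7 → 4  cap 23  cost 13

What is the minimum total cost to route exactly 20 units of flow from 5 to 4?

Minimum cost for 20 units: 485

shortest-cost path #1: 5→1→4 push 5 @ unit cost 19 (adds 95)
shortest-cost path #2: 5→7→4 push 15 @ unit cost 26 (adds 390)
total cost = 485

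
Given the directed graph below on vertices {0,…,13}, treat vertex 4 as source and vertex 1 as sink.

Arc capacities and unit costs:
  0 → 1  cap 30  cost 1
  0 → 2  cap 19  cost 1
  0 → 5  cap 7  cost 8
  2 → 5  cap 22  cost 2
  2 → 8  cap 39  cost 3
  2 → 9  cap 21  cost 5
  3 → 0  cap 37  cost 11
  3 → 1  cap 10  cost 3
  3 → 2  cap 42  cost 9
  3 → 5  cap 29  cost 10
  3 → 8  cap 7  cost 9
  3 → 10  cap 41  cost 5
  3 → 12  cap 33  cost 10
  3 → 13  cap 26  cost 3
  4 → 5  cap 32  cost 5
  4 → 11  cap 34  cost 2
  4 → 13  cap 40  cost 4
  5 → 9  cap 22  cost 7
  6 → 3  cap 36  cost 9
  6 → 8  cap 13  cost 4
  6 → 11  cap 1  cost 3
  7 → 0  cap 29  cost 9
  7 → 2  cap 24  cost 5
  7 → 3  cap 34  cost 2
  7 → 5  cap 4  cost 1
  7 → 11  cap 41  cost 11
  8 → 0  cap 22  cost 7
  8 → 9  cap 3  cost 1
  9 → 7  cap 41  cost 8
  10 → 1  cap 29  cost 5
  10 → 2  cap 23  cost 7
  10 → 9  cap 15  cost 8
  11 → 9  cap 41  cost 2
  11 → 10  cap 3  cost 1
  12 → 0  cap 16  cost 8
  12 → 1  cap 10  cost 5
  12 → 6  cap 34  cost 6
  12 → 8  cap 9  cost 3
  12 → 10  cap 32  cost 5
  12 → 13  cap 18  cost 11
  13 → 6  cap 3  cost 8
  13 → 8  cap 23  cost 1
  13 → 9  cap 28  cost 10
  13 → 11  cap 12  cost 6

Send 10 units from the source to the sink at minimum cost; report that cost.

Minimum cost for 10 units: 115

shortest-cost path #1: 4→11→10→1 push 3 @ unit cost 8 (adds 24)
shortest-cost path #2: 4→13→8→0→1 push 7 @ unit cost 13 (adds 91)
total cost = 115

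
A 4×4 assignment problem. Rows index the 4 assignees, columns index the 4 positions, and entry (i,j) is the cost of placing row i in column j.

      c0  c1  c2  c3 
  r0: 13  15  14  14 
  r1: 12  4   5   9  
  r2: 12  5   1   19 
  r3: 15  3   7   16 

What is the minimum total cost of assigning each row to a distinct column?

optimal assignment: row0→col0 (cost 13), row1→col3 (cost 9), row2→col2 (cost 1), row3→col1 (cost 3)
total = 13 + 9 + 1 + 3 = 26

Minimum assignment cost: 26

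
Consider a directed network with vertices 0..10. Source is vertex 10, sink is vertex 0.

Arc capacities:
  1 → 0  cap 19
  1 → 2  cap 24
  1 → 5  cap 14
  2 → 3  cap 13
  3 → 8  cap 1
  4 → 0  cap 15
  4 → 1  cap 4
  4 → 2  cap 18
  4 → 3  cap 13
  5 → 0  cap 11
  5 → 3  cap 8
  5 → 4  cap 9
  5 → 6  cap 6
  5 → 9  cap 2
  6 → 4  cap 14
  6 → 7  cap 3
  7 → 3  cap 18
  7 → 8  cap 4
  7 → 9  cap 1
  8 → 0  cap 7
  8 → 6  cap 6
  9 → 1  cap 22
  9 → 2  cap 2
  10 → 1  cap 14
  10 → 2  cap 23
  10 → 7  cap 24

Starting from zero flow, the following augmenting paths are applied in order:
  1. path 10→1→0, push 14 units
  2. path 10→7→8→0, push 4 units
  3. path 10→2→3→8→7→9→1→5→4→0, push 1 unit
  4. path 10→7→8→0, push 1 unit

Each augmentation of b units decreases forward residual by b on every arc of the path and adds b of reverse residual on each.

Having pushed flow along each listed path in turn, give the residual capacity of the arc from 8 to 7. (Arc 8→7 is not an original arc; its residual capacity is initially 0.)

Residual capacity of (8,7): 4

after path 1 (10→1→0, push 14): res(8,7)=0
after path 2 (10→7→8→0, push 4): res(8,7)=4
after path 3 (10→2→3→8→7→9→1→5→4→0, push 1): res(8,7)=3
after path 4 (10→7→8→0, push 1): res(8,7)=4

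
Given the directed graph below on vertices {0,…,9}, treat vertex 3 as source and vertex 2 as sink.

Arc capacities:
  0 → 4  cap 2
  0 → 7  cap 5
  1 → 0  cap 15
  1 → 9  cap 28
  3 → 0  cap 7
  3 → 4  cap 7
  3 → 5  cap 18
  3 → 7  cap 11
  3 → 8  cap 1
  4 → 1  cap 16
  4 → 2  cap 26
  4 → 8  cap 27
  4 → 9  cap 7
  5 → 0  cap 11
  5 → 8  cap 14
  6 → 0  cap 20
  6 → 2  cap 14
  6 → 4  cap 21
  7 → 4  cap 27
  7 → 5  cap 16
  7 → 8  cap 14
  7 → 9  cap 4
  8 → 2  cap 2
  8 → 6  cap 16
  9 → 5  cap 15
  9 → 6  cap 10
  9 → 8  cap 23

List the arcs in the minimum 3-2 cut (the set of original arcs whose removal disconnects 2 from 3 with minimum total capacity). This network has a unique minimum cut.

augment #1: 3→4→2 push 7
augment #2: 3→8→2 push 1
augment #3: 3→0→4→2 push 2
augment #4: 3→5→8→2 push 1
augment #5: 3→7→4→2 push 11
augment #6: 3→0→7→4→2 push 5
augment #7: 3→5→8→6→2 push 13
max flow = 40; residual-reachable set from 3 gives S-side
cut edges (S→T): {(0,4), (0,7), (3,4), (3,7), (3,8), (5,8)} total cap 40

Min-cut arcs: {(0,4), (0,7), (3,4), (3,7), (3,8), (5,8)} (total capacity 40)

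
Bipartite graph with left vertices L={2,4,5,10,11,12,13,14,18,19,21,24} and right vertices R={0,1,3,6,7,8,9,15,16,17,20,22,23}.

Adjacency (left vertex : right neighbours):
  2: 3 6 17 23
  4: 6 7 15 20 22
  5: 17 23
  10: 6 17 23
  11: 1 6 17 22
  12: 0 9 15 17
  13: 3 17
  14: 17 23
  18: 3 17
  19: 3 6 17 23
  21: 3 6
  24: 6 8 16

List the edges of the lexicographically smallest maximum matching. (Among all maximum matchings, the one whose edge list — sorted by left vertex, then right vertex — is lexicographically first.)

Lex-smallest maximum matching: {(2,3), (4,7), (5,17), (10,6), (11,1), (12,0), (14,23), (24,8)}

|M| = 8 (so the lex-smallest maximum matching has 8 edges)
process left vertices in ascending order; for each, take the smallest-labelled available neighbour that still permits 8 edges overall, or leave it unmatched if none does
lex-smallest matching: {2-3, 4-7, 5-17, 10-6, 11-1, 12-0, 14-23, 24-8}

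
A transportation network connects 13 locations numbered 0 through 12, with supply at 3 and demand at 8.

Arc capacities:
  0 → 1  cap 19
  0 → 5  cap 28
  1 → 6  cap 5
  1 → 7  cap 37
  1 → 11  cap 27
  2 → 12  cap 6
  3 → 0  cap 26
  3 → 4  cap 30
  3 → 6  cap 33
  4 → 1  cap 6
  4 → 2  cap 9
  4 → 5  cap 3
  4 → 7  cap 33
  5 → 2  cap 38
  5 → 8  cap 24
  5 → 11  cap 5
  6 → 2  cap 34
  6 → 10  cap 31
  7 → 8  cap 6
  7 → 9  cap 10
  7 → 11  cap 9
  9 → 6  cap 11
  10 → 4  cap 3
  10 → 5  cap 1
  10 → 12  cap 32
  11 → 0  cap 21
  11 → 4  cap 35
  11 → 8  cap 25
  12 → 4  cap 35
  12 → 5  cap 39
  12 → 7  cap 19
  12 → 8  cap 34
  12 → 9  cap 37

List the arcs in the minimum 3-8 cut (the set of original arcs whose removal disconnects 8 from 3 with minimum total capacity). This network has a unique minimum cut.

augment #1: 3→0→5→8 push 24
augment #2: 3→4→7→8 push 6
augment #3: 3→0→1→11→8 push 2
augment #4: 3→4→1→11→8 push 6
augment #5: 3→4→2→12→8 push 6
augment #6: 3→4→5→11→8 push 3
augment #7: 3→4→7→11→8 push 9
augment #8: 3→6→10→12→8 push 28
augment #9: 3→6→10→5→11→8 push 1
augment #10: 3→6→10→12→5→11→8 push 1
augment #11: 3→6→10→12→5→0→1→11→8 push 1
max flow = 87; residual-reachable set from 3 gives S-side
cut edges (S→T): {(2,12), (3,0), (4,1), (4,5), (6,10), (7,8), (7,11)} total cap 87

Min-cut arcs: {(2,12), (3,0), (4,1), (4,5), (6,10), (7,8), (7,11)} (total capacity 87)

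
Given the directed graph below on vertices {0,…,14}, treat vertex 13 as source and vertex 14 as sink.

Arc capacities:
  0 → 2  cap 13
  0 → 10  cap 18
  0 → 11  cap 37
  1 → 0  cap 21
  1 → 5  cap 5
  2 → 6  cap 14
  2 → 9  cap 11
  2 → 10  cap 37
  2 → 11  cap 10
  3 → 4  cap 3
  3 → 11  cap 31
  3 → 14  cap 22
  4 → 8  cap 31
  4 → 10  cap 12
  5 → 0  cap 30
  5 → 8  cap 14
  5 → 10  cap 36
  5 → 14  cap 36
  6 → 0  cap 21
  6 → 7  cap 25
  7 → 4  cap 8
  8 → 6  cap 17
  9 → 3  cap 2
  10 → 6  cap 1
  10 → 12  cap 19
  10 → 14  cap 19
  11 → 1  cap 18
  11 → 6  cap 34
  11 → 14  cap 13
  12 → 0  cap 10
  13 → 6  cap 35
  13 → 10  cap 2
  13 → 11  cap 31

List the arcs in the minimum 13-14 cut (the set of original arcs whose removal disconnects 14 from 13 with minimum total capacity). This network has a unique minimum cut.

Min-cut arcs: {(1,5), (9,3), (10,14), (11,14)} (total capacity 39)

augment #1: 13→10→14 push 2
augment #2: 13→11→14 push 13
augment #3: 13→6→0→10→14 push 17
augment #4: 13→11→1→5→14 push 5
augment #5: 13→6→0→2→9→3→14 push 2
max flow = 39; residual-reachable set from 13 gives S-side
cut edges (S→T): {(1,5), (9,3), (10,14), (11,14)} total cap 39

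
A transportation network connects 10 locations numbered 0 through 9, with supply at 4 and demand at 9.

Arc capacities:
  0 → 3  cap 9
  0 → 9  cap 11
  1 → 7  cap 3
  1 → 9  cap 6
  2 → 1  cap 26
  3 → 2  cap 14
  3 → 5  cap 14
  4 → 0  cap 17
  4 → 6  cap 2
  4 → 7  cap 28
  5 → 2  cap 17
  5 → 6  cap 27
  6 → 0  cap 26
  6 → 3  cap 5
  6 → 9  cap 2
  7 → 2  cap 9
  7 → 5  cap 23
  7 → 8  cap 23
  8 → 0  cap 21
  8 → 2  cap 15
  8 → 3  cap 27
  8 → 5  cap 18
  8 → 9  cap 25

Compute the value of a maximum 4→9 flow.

augment #1: 4→0→9 bottleneck 11, total now 11
augment #2: 4→6→9 bottleneck 2, total now 13
augment #3: 4→7→8→9 bottleneck 23, total now 36
augment #4: 4→7→2→1→9 bottleneck 5, total now 41
augment #5: 4→0→3→2→1→9 bottleneck 1, total now 42

Maximum flow value: 42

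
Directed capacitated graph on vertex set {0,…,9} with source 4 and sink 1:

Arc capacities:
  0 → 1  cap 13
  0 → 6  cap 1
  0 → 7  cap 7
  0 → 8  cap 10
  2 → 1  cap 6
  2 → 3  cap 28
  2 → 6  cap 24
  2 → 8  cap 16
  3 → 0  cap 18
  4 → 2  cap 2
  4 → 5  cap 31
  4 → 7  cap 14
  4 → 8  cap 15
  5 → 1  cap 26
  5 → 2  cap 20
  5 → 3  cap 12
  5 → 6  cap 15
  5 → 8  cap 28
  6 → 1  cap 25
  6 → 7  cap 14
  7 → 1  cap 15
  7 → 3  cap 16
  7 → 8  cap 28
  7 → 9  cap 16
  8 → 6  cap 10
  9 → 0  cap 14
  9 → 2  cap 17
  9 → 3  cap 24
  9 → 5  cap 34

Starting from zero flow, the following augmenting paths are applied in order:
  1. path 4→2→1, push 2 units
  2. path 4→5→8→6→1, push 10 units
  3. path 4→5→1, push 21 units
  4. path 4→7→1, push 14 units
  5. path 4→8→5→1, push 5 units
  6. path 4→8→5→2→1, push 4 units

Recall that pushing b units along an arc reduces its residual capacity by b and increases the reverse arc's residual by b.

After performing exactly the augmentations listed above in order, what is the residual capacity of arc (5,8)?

after path 1 (4→2→1, push 2): res(5,8)=28
after path 2 (4→5→8→6→1, push 10): res(5,8)=18
after path 3 (4→5→1, push 21): res(5,8)=18
after path 4 (4→7→1, push 14): res(5,8)=18
after path 5 (4→8→5→1, push 5): res(5,8)=23
after path 6 (4→8→5→2→1, push 4): res(5,8)=27

Residual capacity of (5,8): 27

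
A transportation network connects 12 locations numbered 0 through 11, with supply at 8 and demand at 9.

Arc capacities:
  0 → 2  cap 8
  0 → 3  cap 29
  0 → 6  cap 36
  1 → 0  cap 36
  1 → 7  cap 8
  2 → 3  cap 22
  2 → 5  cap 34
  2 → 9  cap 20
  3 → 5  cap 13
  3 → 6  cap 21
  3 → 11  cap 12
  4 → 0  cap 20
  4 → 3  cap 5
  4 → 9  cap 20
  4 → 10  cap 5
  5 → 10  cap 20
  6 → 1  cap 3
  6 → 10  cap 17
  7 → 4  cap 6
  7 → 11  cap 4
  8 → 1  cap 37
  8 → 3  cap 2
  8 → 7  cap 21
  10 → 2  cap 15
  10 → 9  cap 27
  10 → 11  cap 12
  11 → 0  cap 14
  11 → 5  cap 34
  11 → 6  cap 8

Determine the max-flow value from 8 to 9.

augment #1: 8→7→4→9 bottleneck 6, total now 6
augment #2: 8→1→0→2→9 bottleneck 8, total now 14
augment #3: 8→3→5→10→9 bottleneck 2, total now 16
augment #4: 8→1→0→6→10→9 bottleneck 17, total now 33
augment #5: 8→7→11→5→10→9 bottleneck 4, total now 37
augment #6: 8→1→0→3→5→10→9 bottleneck 4, total now 41
augment #7: 8→1→0→3→5→10→2→9 bottleneck 7, total now 48

Maximum flow value: 48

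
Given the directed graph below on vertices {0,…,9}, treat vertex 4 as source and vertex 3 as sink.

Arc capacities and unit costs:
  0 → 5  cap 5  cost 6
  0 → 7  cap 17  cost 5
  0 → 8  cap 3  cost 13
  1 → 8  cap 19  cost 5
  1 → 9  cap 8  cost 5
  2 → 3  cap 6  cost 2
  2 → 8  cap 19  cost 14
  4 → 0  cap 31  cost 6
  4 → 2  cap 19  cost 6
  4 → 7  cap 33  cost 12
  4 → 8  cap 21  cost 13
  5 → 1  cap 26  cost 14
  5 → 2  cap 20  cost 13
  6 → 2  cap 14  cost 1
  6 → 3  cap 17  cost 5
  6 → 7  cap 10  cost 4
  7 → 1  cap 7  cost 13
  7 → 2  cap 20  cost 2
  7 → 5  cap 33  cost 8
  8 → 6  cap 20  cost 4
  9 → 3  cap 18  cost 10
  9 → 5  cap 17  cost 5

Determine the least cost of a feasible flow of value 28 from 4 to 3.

Minimum cost for 28 units: 617

shortest-cost path #1: 4→2→3 push 6 @ unit cost 8 (adds 48)
shortest-cost path #2: 4→8→6→3 push 17 @ unit cost 22 (adds 374)
shortest-cost path #3: 4→0→7→1→9→3 push 5 @ unit cost 39 (adds 195)
total cost = 617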